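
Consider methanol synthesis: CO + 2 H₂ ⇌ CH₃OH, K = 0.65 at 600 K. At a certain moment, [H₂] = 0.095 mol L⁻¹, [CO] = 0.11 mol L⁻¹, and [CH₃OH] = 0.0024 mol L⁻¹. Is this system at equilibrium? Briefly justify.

no; Q > K, reaction proceeds in reverse

Q = [CH₃OH] / ([CO]·[H₂]²) = (0.0024) / ((0.11)·(0.095)²) = 2.4
Q = 2.4 > K = 0.65: net reverse reaction.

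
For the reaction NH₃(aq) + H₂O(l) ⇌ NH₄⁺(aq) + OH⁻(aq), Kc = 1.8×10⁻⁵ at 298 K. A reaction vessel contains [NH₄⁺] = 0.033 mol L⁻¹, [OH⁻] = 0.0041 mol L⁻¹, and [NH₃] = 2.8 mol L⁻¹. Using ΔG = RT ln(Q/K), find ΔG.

(H₂O is a pure liquid — omitted from Qc.)
Qc = [NH₄⁺]·[OH⁻] / [NH₃] = (0.033)·(0.0041) / (2.8) = 4.83×10⁻⁵
ΔG = RT ln(Qc/Kc) = (8.314 J mol⁻¹ K⁻¹)(298 K) × ln(4.83×10⁻⁵/1.8×10⁻⁵)
   = (2.478 kJ/mol)(0.9871) = 2.45 kJ/mol
ΔG > 0, so the forward reaction is non-spontaneous (proceeds in reverse).

ΔG = 2.45 kJ/mol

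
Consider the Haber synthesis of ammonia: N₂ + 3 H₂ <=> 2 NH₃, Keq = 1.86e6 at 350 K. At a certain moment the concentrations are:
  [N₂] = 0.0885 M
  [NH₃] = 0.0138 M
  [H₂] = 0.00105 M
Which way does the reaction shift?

at equilibrium

Q = [NH₃]² / ([N₂]·[H₂]³) = (0.0138)² / ((0.0885)·(0.00105)³) = 1.86e6
Q = 1.86e6 = Keq, so the system is already at equilibrium.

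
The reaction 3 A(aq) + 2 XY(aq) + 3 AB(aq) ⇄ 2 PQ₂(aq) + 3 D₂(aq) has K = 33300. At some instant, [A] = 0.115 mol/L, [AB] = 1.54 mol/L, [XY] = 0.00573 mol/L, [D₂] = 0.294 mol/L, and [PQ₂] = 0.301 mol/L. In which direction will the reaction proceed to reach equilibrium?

Q = [PQ₂]²·[D₂]³ / ([A]³·[XY]²·[AB]³) = (0.301)²·(0.294)³ / ((0.115)³·(0.00573)²·(1.54)³) = 12600
Q = 12600 < K = 33300, so the forward reaction proceeds.

to the right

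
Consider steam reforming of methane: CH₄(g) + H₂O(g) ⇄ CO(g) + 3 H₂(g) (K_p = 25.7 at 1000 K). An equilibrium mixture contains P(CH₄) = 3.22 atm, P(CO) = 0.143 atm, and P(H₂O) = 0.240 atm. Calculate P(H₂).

At equilibrium, K_p = P(CO)·P(H₂)³ / (P(CH₄)·P(H₂O)) = 25.7.
(0.143)·(P(H₂))³ / ((3.22)·(0.240)) = 25.7
P(H₂)³ = 139 ⇒ P(H₂) = 5.18 atm

P(H₂) = 5.18 atm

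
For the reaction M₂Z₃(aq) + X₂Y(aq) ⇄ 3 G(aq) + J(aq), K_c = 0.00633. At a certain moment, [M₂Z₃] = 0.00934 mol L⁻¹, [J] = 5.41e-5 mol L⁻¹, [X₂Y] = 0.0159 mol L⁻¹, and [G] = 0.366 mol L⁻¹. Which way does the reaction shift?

toward reactants

Q_c = [G]³·[J] / ([M₂Z₃]·[X₂Y]) = (0.366)³·(5.41e-5) / ((0.00934)·(0.0159)) = 0.0179
Q_c = 0.0179 > K_c = 0.00633, so the reverse reaction proceeds.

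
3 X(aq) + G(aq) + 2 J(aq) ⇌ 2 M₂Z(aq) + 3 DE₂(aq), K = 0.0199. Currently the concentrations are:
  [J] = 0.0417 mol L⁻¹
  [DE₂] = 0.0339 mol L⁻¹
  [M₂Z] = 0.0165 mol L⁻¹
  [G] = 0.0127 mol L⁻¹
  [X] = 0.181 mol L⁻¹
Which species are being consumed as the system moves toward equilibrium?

M₂Z, DE₂ (products)

Q = [M₂Z]²·[DE₂]³ / ([X]³·[G]·[J]²) = (0.0165)²·(0.0339)³ / ((0.181)³·(0.0127)·(0.0417)²) = 0.0810
Q = 0.0810 > K = 0.0199: net reverse reaction.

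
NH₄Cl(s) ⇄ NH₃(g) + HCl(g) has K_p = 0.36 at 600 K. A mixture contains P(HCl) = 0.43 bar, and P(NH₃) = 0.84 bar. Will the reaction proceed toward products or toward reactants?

(NH₄Cl is a pure solid — omitted from Q_p.)
Q_p = P(NH₃)·P(HCl) = (0.84)·(0.43) = 0.36
Q_p = 0.36 = K_p, so the system is already at equilibrium.

at equilibrium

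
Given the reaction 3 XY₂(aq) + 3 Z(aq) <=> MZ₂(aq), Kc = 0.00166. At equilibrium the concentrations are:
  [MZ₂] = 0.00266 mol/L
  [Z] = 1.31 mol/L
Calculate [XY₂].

[XY₂] = 0.893 mol/L

At equilibrium, Kc = [MZ₂] / ([XY₂]³·[Z]³) = 0.00166.
(0.00266) / (([XY₂])³·(1.31)³) = 0.00166
[XY₂]³ = 0.713 ⇒ [XY₂] = 0.893 mol/L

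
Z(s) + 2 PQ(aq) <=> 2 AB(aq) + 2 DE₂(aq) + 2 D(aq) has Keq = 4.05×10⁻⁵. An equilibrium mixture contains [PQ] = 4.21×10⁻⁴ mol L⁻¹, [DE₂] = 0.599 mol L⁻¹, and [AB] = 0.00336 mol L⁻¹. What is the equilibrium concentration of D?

[D] = 0.00133 mol L⁻¹

(Z is a pure solid — omitted from Keq.)
At equilibrium, Keq = [AB]²·[DE₂]²·[D]² / [PQ]² = 4.05×10⁻⁵.
(0.00336)²·(0.599)²·([D])² / (4.21×10⁻⁴)² = 4.05×10⁻⁵
[D]² = 1.77×10⁻⁶ ⇒ [D] = 0.00133 mol L⁻¹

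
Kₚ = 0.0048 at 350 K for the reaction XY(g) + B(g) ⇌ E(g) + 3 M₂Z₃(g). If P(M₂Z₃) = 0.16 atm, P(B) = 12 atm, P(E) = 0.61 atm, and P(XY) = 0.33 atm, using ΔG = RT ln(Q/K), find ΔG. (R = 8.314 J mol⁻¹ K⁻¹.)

ΔG = -5.90 kJ/mol

Qₚ = P(E)·P(M₂Z₃)³ / (P(XY)·P(B)) = (0.61)·(0.16)³ / ((0.33)·(12)) = 6.31×10⁻⁴
ΔG = RT ln(Qₚ/Kₚ) = (8.314 J mol⁻¹ K⁻¹)(350 K) × ln(6.31×10⁻⁴/0.0048)
   = (2.910 kJ/mol)(-2.029) = -5.90 kJ/mol
ΔG < 0, so the forward reaction is spontaneous (proceeds forward).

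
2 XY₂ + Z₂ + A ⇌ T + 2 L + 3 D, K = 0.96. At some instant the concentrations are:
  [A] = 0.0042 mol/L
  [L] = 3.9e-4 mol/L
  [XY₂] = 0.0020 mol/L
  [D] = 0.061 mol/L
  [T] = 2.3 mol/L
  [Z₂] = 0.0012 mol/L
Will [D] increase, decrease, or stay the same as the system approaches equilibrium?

Q = [T]·[L]²·[D]³ / ([XY₂]²·[Z₂]·[A]) = (2.3)·(3.9e-4)²·(0.061)³ / ((0.0020)²·(0.0012)·(0.0042)) = 3.9
Q = 3.9 > K = 0.96: net reverse reaction.
D is a product, so it decreases.

decrease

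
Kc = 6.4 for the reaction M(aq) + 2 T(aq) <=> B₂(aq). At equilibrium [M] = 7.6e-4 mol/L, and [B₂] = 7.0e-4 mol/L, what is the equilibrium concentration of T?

[T] = 0.38 mol/L

At equilibrium, Kc = [B₂] / ([M]·[T]²) = 6.4.
(7.0e-4) / ((7.6e-4)·([T])²) = 6.4
[T]² = 0.144 ⇒ [T] = 0.38 mol/L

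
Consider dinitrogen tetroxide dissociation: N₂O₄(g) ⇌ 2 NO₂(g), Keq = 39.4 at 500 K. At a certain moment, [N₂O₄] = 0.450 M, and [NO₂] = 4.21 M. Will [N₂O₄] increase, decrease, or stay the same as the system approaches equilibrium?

Q = [NO₂]² / [N₂O₄] = (4.21)² / (0.450) = 39.4
Q = 39.4 = Keq; the system is at equilibrium.

stay the same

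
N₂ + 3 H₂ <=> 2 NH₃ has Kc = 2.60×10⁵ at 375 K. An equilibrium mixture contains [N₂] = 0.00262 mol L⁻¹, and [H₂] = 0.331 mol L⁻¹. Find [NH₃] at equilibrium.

[NH₃] = 4.97 mol L⁻¹

At equilibrium, Kc = [NH₃]² / ([N₂]·[H₂]³) = 2.60×10⁵.
([NH₃])² / ((0.00262)·(0.331)³) = 2.60×10⁵
[NH₃]² = 24.7 ⇒ [NH₃] = 4.97 mol L⁻¹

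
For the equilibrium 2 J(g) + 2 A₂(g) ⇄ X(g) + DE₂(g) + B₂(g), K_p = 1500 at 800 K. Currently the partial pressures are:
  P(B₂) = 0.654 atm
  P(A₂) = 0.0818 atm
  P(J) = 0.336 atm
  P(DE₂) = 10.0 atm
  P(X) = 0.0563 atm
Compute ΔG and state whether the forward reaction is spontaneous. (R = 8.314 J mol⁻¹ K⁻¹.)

ΔG = -7.48 kJ/mol; the forward reaction is spontaneous

Q_p = P(X)·P(DE₂)·P(B₂) / (P(J)²·P(A₂)²) = (0.0563)·(10.0)·(0.654) / ((0.336)²·(0.0818)²) = 487
ΔG = RT ln(Q_p/K_p) = (8.314 J mol⁻¹ K⁻¹)(800 K) × ln(487/1500)
   = (6.651 kJ/mol)(-1.125) = -7.48 kJ/mol
ΔG < 0, so the forward reaction is spontaneous (proceeds forward).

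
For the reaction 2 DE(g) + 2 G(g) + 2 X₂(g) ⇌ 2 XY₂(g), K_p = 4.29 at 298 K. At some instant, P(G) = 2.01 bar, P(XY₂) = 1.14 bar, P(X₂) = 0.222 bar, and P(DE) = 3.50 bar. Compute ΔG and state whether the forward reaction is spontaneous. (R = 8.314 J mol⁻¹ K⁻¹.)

Q_p = P(XY₂)² / (P(DE)²·P(G)²·P(X₂)²) = (1.14)² / ((3.50)²·(2.01)²·(0.222)²) = 0.533
ΔG = RT ln(Q_p/K_p) = (8.314 J mol⁻¹ K⁻¹)(298 K) × ln(0.533/4.29)
   = (2.478 kJ/mol)(-2.086) = -5.17 kJ/mol
ΔG < 0, so the forward reaction is spontaneous (proceeds forward).

ΔG = -5.17 kJ/mol; the forward reaction is spontaneous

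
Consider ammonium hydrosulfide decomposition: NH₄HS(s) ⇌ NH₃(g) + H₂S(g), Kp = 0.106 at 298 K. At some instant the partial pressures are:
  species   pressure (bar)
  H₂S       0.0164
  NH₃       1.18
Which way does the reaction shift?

(NH₄HS is a pure solid — omitted from Qp.)
Qp = P(NH₃)·P(H₂S) = (1.18)·(0.0164) = 0.0194
Qp = 0.0194 < Kp = 0.106, so the forward reaction proceeds.

toward products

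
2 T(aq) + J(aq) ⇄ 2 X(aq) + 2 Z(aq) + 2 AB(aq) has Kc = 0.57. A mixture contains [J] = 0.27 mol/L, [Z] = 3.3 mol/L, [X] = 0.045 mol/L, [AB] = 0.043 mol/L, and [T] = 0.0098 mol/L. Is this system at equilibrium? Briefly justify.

Qc = [X]²·[Z]²·[AB]² / ([T]²·[J]) = (0.045)²·(3.3)²·(0.043)² / ((0.0098)²·(0.27)) = 1.6
Qc = 1.6 > Kc = 0.57: net reverse reaction.

no; Q > K, reaction proceeds in reverse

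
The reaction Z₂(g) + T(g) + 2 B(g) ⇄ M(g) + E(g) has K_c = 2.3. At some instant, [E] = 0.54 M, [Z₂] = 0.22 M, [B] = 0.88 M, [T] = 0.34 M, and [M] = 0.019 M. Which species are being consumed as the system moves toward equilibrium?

Q_c = [M]·[E] / ([Z₂]·[T]·[B]²) = (0.019)·(0.54) / ((0.22)·(0.34)·(0.88)²) = 0.18
Q_c = 0.18 < K_c = 2.3: net forward reaction.

Z₂, T, B (reactants)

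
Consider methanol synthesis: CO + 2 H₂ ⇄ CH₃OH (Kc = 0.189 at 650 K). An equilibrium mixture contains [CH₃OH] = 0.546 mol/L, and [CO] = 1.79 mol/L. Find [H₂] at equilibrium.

[H₂] = 1.27 mol/L

At equilibrium, Kc = [CH₃OH] / ([CO]·[H₂]²) = 0.189.
(0.546) / ((1.79)·([H₂])²) = 0.189
[H₂]² = 1.61 ⇒ [H₂] = 1.27 mol/L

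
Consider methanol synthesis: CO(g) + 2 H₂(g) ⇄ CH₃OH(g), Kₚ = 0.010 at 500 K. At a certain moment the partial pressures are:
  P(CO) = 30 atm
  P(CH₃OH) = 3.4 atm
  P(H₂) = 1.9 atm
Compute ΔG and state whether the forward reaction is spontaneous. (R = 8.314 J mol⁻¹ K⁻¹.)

Qₚ = P(CH₃OH) / (P(CO)·P(H₂)²) = (3.4) / ((30)·(1.9)²) = 0.0314
ΔG = RT ln(Qₚ/Kₚ) = (8.314 J mol⁻¹ K⁻¹)(500 K) × ln(0.0314/0.010)
   = (4.157 kJ/mol)(1.144) = 4.76 kJ/mol
ΔG > 0, so the forward reaction is non-spontaneous (proceeds in reverse).

ΔG = 4.76 kJ/mol; the forward reaction is non-spontaneous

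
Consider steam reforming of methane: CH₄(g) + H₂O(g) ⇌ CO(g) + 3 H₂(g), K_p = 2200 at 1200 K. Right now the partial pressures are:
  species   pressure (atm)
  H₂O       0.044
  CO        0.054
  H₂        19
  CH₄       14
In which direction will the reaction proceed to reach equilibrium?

toward products

Q_p = P(CO)·P(H₂)³ / (P(CH₄)·P(H₂O)) = (0.054)·(19)³ / ((14)·(0.044)) = 600
Q_p = 600 < K_p = 2200, so the forward reaction proceeds.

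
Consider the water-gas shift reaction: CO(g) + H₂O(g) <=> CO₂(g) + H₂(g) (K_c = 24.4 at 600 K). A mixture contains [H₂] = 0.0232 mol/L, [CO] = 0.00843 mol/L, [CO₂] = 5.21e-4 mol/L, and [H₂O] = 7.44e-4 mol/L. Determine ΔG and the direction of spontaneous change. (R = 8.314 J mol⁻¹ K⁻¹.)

ΔG = -12.7 kJ/mol; the forward reaction is spontaneous

Q_c = [CO₂]·[H₂] / ([CO]·[H₂O]) = (5.21e-4)·(0.0232) / ((0.00843)·(7.44e-4)) = 1.93
ΔG = RT ln(Q_c/K_c) = (8.314 J mol⁻¹ K⁻¹)(600 K) × ln(1.93/24.4)
   = (4.988 kJ/mol)(-2.537) = -12.7 kJ/mol
ΔG < 0, so the forward reaction is spontaneous (proceeds forward).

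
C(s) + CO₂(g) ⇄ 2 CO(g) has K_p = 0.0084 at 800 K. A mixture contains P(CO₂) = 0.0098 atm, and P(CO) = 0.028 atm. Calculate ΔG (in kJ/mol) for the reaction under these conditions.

(C is a pure solid — omitted from Q_p.)
Q_p = P(CO)² / P(CO₂) = (0.028)² / (0.0098) = 0.0800
ΔG = RT ln(Q_p/K_p) = (8.314 J mol⁻¹ K⁻¹)(800 K) × ln(0.0800/0.0084)
   = (6.651 kJ/mol)(2.254) = 15.0 kJ/mol
ΔG > 0, so the forward reaction is non-spontaneous (proceeds in reverse).

ΔG = 15.0 kJ/mol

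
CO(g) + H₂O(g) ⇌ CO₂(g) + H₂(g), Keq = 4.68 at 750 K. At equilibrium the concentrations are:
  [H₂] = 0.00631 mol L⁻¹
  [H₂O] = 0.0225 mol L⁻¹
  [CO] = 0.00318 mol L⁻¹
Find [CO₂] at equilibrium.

At equilibrium, Keq = [CO₂]·[H₂] / ([CO]·[H₂O]) = 4.68.
([CO₂])·(0.00631) / ((0.00318)·(0.0225)) = 4.68
[CO₂] = 0.0531 mol L⁻¹

[CO₂] = 0.0531 mol L⁻¹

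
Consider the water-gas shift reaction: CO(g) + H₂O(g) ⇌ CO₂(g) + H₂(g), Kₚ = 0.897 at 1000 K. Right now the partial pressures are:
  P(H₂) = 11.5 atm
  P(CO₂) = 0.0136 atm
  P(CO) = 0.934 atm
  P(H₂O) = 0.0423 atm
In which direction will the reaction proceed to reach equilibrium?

Qₚ = P(CO₂)·P(H₂) / (P(CO)·P(H₂O)) = (0.0136)·(11.5) / ((0.934)·(0.0423)) = 3.96
Qₚ = 3.96 > Kₚ = 0.897, so the reverse reaction proceeds.

reverse (toward reactants)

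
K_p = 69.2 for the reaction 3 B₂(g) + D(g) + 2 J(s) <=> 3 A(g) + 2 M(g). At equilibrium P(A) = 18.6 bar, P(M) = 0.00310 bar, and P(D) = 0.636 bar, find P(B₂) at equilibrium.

P(B₂) = 0.112 bar

(J is a pure solid — omitted from K_p.)
At equilibrium, K_p = P(A)³·P(M)² / (P(B₂)³·P(D)) = 69.2.
(18.6)³·(0.00310)² / ((P(B₂))³·(0.636)) = 69.2
P(B₂)³ = 0.00141 ⇒ P(B₂) = 0.112 bar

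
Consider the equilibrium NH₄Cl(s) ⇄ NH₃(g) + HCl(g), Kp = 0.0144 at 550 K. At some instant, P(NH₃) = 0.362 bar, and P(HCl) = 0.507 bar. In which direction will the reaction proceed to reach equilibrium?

(NH₄Cl is a pure solid — omitted from Qp.)
Qp = P(NH₃)·P(HCl) = (0.362)·(0.507) = 0.184
Qp = 0.184 > Kp = 0.0144, so the reverse reaction proceeds.

toward reactants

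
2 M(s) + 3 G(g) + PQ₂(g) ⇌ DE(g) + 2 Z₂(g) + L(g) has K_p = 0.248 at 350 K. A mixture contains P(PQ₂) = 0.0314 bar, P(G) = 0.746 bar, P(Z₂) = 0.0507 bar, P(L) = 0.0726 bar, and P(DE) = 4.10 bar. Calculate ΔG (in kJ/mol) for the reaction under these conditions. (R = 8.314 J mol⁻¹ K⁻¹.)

(M is a pure solid — omitted from Q_p.)
Q_p = P(DE)·P(Z₂)²·P(L) / (P(G)³·P(PQ₂)) = (4.10)·(0.0507)²·(0.0726) / ((0.746)³·(0.0314)) = 0.0587
ΔG = RT ln(Q_p/K_p) = (8.314 J mol⁻¹ K⁻¹)(350 K) × ln(0.0587/0.248)
   = (2.910 kJ/mol)(-1.441) = -4.19 kJ/mol
ΔG < 0, so the forward reaction is spontaneous (proceeds forward).

ΔG = -4.19 kJ/mol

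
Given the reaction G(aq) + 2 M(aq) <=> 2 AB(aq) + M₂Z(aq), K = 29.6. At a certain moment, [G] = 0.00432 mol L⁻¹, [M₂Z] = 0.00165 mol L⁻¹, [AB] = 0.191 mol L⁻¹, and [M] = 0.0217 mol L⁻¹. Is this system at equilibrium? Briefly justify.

Q = [AB]²·[M₂Z] / ([G]·[M]²) = (0.191)²·(0.00165) / ((0.00432)·(0.0217)²) = 29.6
Q = 29.6 = K; the system is at equilibrium.

yes, at equilibrium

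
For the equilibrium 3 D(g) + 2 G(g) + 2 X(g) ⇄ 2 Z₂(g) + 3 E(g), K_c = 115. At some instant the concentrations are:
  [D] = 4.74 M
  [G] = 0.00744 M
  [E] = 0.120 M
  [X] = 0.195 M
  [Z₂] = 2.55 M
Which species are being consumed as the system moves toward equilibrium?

Q_c = [Z₂]²·[E]³ / ([D]³·[G]²·[X]²) = (2.55)²·(0.120)³ / ((4.74)³·(0.00744)²·(0.195)²) = 50.1
Q_c = 50.1 < K_c = 115: net forward reaction.

D, G, X (reactants)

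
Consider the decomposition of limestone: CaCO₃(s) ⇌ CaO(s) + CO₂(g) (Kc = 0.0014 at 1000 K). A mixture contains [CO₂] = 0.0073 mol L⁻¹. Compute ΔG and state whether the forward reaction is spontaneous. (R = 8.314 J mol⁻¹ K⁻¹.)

ΔG = 13.7 kJ/mol; the forward reaction is non-spontaneous

(CaCO₃, CaO are pure solids — omitted from Qc.)
Qc = [CO₂] = 0.00730
ΔG = RT ln(Qc/Kc) = (8.314 J mol⁻¹ K⁻¹)(1000 K) × ln(0.00730/0.0014)
   = (8.314 kJ/mol)(1.651) = 13.7 kJ/mol
ΔG > 0, so the forward reaction is non-spontaneous (proceeds in reverse).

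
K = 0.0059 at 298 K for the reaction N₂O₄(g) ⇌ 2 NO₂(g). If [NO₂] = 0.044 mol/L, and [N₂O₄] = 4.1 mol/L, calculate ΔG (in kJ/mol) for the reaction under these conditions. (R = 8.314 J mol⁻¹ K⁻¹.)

ΔG = -6.26 kJ/mol

Q = [NO₂]² / [N₂O₄] = (0.044)² / (4.1) = 4.72e-4
ΔG = RT ln(Q/K) = (8.314 J mol⁻¹ K⁻¹)(298 K) × ln(4.72e-4/0.0059)
   = (2.478 kJ/mol)(-2.526) = -6.26 kJ/mol
ΔG < 0, so the forward reaction is spontaneous (proceeds forward).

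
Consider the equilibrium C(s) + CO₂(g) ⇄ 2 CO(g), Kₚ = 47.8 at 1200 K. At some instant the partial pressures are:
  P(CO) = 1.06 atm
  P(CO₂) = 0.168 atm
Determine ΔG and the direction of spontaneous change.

(C is a pure solid — omitted from Qₚ.)
Qₚ = P(CO)² / P(CO₂) = (1.06)² / (0.168) = 6.69
ΔG = RT ln(Qₚ/Kₚ) = (8.314 J mol⁻¹ K⁻¹)(1200 K) × ln(6.69/47.8)
   = (9.977 kJ/mol)(-1.966) = -19.6 kJ/mol
ΔG < 0, so the forward reaction is spontaneous (proceeds forward).

ΔG = -19.6 kJ/mol; the forward reaction is spontaneous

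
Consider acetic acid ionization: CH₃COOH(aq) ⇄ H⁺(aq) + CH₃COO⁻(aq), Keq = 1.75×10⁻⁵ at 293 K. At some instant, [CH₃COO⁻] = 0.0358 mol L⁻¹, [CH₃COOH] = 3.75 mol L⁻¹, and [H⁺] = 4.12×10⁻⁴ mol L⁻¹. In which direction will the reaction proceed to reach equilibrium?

toward products

Q = [H⁺]·[CH₃COO⁻] / [CH₃COOH] = (4.12×10⁻⁴)·(0.0358) / (3.75) = 3.93×10⁻⁶
Q = 3.93×10⁻⁶ < Keq = 1.75×10⁻⁵, so the forward reaction proceeds.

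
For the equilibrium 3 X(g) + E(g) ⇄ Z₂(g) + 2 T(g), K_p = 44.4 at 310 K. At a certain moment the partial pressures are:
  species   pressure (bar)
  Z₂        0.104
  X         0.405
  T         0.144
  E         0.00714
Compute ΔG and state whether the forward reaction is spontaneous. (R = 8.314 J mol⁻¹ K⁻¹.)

ΔG = -5.87 kJ/mol; the forward reaction is spontaneous

Q_p = P(Z₂)·P(T)² / (P(X)³·P(E)) = (0.104)·(0.144)² / ((0.405)³·(0.00714)) = 4.55
ΔG = RT ln(Q_p/K_p) = (8.314 J mol⁻¹ K⁻¹)(310 K) × ln(4.55/44.4)
   = (2.577 kJ/mol)(-2.278) = -5.87 kJ/mol
ΔG < 0, so the forward reaction is spontaneous (proceeds forward).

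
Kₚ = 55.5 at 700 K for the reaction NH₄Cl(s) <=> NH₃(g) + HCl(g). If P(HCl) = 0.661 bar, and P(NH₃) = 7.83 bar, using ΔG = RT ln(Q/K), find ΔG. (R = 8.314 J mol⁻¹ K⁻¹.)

ΔG = -13.8 kJ/mol

(NH₄Cl is a pure solid — omitted from Qₚ.)
Qₚ = P(NH₃)·P(HCl) = (7.83)·(0.661) = 5.18
ΔG = RT ln(Qₚ/Kₚ) = (8.314 J mol⁻¹ K⁻¹)(700 K) × ln(5.18/55.5)
   = (5.820 kJ/mol)(-2.372) = -13.8 kJ/mol
ΔG < 0, so the forward reaction is spontaneous (proceeds forward).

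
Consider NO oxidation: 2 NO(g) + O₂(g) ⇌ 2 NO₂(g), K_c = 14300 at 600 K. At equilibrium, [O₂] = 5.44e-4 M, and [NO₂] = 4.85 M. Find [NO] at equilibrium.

At equilibrium, K_c = [NO₂]² / ([NO]²·[O₂]) = 14300.
(4.85)² / (([NO])²·(5.44e-4)) = 14300
[NO]² = 3.02 ⇒ [NO] = 1.74 M

[NO] = 1.74 M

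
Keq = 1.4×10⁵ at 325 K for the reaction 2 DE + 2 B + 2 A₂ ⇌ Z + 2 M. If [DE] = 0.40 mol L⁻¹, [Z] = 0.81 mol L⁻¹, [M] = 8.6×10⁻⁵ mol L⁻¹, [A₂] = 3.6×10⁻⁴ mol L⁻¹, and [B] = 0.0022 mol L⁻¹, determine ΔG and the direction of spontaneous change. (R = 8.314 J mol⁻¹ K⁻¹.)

ΔG = -2.30 kJ/mol; the forward reaction is spontaneous

Q = [Z]·[M]² / ([DE]²·[B]²·[A₂]²) = (0.81)·(8.6×10⁻⁵)² / ((0.40)²·(0.0022)²·(3.6×10⁻⁴)²) = 59700
ΔG = RT ln(Q/Keq) = (8.314 J mol⁻¹ K⁻¹)(325 K) × ln(59700/1.4×10⁵)
   = (2.702 kJ/mol)(-0.8523) = -2.30 kJ/mol
ΔG < 0, so the forward reaction is spontaneous (proceeds forward).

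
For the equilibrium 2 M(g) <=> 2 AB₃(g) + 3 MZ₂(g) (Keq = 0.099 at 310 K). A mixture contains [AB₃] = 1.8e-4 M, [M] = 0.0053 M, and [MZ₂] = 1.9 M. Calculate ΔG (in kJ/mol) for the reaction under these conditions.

Q = [AB₃]²·[MZ₂]³ / [M]² = (1.8e-4)²·(1.9)³ / (0.0053)² = 0.00791
ΔG = RT ln(Q/Keq) = (8.314 J mol⁻¹ K⁻¹)(310 K) × ln(0.00791/0.099)
   = (2.577 kJ/mol)(-2.527) = -6.51 kJ/mol
ΔG < 0, so the forward reaction is spontaneous (proceeds forward).

ΔG = -6.51 kJ/mol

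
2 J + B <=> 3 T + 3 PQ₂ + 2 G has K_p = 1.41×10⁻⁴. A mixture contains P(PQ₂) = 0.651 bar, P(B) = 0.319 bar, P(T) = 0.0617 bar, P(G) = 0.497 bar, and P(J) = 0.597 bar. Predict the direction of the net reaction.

Q_p = P(T)³·P(PQ₂)³·P(G)² / (P(J)²·P(B)) = (0.0617)³·(0.651)³·(0.497)² / ((0.597)²·(0.319)) = 1.41×10⁻⁴
Q_p = 1.41×10⁻⁴ = K_p, so the system is already at equilibrium.

no net change (already at equilibrium)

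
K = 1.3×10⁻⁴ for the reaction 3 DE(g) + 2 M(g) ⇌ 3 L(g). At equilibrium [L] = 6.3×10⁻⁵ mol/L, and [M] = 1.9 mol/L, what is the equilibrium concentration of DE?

[DE] = 8.1×10⁻⁴ mol/L

At equilibrium, K = [L]³ / ([DE]³·[M]²) = 1.3×10⁻⁴.
(6.3×10⁻⁵)³ / (([DE])³·(1.9)²) = 1.3×10⁻⁴
[DE]³ = 5.33×10⁻¹⁰ ⇒ [DE] = 8.1×10⁻⁴ mol/L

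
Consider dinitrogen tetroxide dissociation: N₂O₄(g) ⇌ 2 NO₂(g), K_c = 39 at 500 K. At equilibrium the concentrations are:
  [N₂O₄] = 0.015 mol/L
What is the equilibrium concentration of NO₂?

[NO₂] = 0.76 mol/L

At equilibrium, K_c = [NO₂]² / [N₂O₄] = 39.
([NO₂])² / (0.015) = 39
[NO₂]² = 0.585 ⇒ [NO₂] = 0.76 mol/L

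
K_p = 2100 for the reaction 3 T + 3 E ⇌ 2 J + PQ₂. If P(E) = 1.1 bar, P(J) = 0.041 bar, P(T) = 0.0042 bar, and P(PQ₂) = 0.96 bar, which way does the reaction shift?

Q_p = P(J)²·P(PQ₂) / (P(T)³·P(E)³) = (0.041)²·(0.96) / ((0.0042)³·(1.1)³) = 16000
Q_p = 16000 > K_p = 2100, so the reverse reaction proceeds.

toward reactants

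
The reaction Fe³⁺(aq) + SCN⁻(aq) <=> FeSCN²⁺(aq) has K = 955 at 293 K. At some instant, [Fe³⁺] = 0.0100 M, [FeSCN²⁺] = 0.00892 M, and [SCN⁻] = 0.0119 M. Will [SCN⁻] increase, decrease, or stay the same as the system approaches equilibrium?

Q = [FeSCN²⁺] / ([Fe³⁺]·[SCN⁻]) = (0.00892) / ((0.0100)·(0.0119)) = 75.0
Q = 75.0 < K = 955: net forward reaction.
SCN⁻ is a reactant, so it decreases.

decrease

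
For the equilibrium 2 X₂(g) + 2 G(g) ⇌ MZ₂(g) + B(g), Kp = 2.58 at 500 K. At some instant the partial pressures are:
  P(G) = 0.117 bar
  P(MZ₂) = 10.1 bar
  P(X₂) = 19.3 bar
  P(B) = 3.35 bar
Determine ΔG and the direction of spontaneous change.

ΔG = 3.93 kJ/mol; the forward reaction is non-spontaneous

Qp = P(MZ₂)·P(B) / (P(X₂)²·P(G)²) = (10.1)·(3.35) / ((19.3)²·(0.117)²) = 6.64
ΔG = RT ln(Qp/Kp) = (8.314 J mol⁻¹ K⁻¹)(500 K) × ln(6.64/2.58)
   = (4.157 kJ/mol)(0.9453) = 3.93 kJ/mol
ΔG > 0, so the forward reaction is non-spontaneous (proceeds in reverse).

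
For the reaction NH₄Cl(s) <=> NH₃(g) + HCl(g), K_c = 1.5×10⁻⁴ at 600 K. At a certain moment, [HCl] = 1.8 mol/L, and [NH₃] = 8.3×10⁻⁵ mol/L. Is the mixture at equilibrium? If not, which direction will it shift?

(NH₄Cl is a pure solid — omitted from Q_c.)
Q_c = [NH₃]·[HCl] = (8.3×10⁻⁵)·(1.8) = 1.5×10⁻⁴
Q_c = 1.5×10⁻⁴ = K_c; the system is at equilibrium.

yes, at equilibrium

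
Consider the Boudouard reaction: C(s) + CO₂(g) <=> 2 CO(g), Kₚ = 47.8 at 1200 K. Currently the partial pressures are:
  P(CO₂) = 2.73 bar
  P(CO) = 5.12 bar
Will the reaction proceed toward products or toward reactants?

(C is a pure solid — omitted from Qₚ.)
Qₚ = P(CO)² / P(CO₂) = (5.12)² / (2.73) = 9.60
Qₚ = 9.60 < Kₚ = 47.8, so the forward reaction proceeds.

toward products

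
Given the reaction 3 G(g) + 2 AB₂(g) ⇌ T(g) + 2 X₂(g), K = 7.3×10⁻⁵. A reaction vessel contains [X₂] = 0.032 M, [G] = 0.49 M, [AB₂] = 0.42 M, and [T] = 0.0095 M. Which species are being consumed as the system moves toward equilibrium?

T, X₂ (products)

Q = [T]·[X₂]² / ([G]³·[AB₂]²) = (0.0095)·(0.032)² / ((0.49)³·(0.42)²) = 4.7×10⁻⁴
Q = 4.7×10⁻⁴ > K = 7.3×10⁻⁵: net reverse reaction.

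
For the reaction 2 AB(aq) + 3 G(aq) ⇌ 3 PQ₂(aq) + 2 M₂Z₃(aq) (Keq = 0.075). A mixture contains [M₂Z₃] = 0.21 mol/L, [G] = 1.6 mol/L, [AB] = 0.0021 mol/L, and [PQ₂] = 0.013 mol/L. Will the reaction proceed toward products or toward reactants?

to the right

Q = [PQ₂]³·[M₂Z₃]² / ([AB]²·[G]³) = (0.013)³·(0.21)² / ((0.0021)²·(1.6)³) = 0.0054
Q = 0.0054 < Keq = 0.075, so the forward reaction proceeds.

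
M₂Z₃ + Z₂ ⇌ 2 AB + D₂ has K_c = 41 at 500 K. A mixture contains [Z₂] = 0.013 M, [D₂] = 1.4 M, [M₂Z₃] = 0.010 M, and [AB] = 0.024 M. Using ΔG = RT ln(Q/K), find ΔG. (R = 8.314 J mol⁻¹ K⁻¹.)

Q_c = [AB]²·[D₂] / ([M₂Z₃]·[Z₂]) = (0.024)²·(1.4) / ((0.010)·(0.013)) = 6.20
ΔG = RT ln(Q_c/K_c) = (8.314 J mol⁻¹ K⁻¹)(500 K) × ln(6.20/41)
   = (4.157 kJ/mol)(-1.889) = -7.85 kJ/mol
ΔG < 0, so the forward reaction is spontaneous (proceeds forward).

ΔG = -7.85 kJ/mol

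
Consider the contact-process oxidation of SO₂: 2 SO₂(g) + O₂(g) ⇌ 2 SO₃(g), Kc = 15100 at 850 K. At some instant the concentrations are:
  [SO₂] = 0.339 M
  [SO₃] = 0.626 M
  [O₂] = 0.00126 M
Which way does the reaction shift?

toward products

Qc = [SO₃]² / ([SO₂]²·[O₂]) = (0.626)² / ((0.339)²·(0.00126)) = 2710
Qc = 2710 < Kc = 15100, so the forward reaction proceeds.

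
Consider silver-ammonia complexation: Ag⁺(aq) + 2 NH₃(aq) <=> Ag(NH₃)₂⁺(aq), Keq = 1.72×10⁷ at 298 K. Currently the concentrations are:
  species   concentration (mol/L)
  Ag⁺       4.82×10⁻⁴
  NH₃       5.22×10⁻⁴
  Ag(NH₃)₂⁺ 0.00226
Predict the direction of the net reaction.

Q = [Ag(NH₃)₂⁺] / ([Ag⁺]·[NH₃]²) = (0.00226) / ((4.82×10⁻⁴)·(5.22×10⁻⁴)²) = 1.72×10⁷
Q = 1.72×10⁷ = Keq, so the system is already at equilibrium.

no net change (already at equilibrium)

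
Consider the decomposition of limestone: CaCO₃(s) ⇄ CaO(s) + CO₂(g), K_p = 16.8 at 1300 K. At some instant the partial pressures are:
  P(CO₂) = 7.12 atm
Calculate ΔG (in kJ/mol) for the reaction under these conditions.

ΔG = -9.28 kJ/mol

(CaCO₃, CaO are pure solids — omitted from Q_p.)
Q_p = P(CO₂) = 7.12
ΔG = RT ln(Q_p/K_p) = (8.314 J mol⁻¹ K⁻¹)(1300 K) × ln(7.12/16.8)
   = (10.81 kJ/mol)(-0.8585) = -9.28 kJ/mol
ΔG < 0, so the forward reaction is spontaneous (proceeds forward).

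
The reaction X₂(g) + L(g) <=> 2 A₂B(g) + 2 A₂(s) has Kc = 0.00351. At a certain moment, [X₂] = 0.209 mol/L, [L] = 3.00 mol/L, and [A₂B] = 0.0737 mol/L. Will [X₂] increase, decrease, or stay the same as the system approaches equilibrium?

increase

(A₂ is a pure solid — omitted from Qc.)
Qc = [A₂B]² / ([X₂]·[L]) = (0.0737)² / ((0.209)·(3.00)) = 0.00866
Qc = 0.00866 > Kc = 0.00351: net reverse reaction.
X₂ is a reactant, so it increases.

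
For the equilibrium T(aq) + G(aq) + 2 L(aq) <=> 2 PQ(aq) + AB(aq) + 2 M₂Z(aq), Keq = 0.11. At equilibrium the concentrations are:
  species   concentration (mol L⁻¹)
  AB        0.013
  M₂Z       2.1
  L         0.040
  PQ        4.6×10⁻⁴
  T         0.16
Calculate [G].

[G] = 4.3×10⁻⁴ mol L⁻¹

At equilibrium, Keq = [PQ]²·[AB]·[M₂Z]² / ([T]·[G]·[L]²) = 0.11.
(4.6×10⁻⁴)²·(0.013)·(2.1)² / ((0.16)·([G])·(0.040)²) = 0.11
[G] = 4.31×10⁻⁴ = 4.3×10⁻⁴ mol L⁻¹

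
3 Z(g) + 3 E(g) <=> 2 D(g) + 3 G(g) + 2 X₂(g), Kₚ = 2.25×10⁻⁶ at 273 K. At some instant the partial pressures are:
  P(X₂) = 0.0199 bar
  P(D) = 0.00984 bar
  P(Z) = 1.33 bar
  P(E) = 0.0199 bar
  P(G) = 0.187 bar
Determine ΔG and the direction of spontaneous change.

Qₚ = P(D)²·P(G)³·P(X₂)² / (P(Z)³·P(E)³) = (0.00984)²·(0.187)³·(0.0199)² / ((1.33)³·(0.0199)³) = 1.35×10⁻⁵
ΔG = RT ln(Qₚ/Kₚ) = (8.314 J mol⁻¹ K⁻¹)(273 K) × ln(1.35×10⁻⁵/2.25×10⁻⁶)
   = (2.270 kJ/mol)(1.792) = 4.07 kJ/mol
ΔG > 0, so the forward reaction is non-spontaneous (proceeds in reverse).

ΔG = 4.07 kJ/mol; the forward reaction is non-spontaneous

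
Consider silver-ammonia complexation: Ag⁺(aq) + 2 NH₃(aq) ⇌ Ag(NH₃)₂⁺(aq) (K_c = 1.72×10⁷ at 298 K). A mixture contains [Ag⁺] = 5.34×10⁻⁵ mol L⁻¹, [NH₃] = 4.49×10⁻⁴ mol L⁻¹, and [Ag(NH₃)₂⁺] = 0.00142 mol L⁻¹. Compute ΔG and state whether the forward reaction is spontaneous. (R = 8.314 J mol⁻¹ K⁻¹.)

Q_c = [Ag(NH₃)₂⁺] / ([Ag⁺]·[NH₃]²) = (0.00142) / ((5.34×10⁻⁵)·(4.49×10⁻⁴)²) = 1.32×10⁸
ΔG = RT ln(Q_c/K_c) = (8.314 J mol⁻¹ K⁻¹)(298 K) × ln(1.32×10⁸/1.72×10⁷)
   = (2.478 kJ/mol)(2.038) = 5.05 kJ/mol
ΔG > 0, so the forward reaction is non-spontaneous (proceeds in reverse).

ΔG = 5.05 kJ/mol; the forward reaction is non-spontaneous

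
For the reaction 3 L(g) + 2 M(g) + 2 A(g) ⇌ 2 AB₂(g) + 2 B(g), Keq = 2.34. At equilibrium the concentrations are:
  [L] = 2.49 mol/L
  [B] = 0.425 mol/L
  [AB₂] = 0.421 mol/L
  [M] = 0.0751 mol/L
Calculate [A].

At equilibrium, Keq = [AB₂]²·[B]² / ([L]³·[M]²·[A]²) = 2.34.
(0.421)²·(0.425)² / ((2.49)³·(0.0751)²·([A])²) = 2.34
[A]² = 0.157 ⇒ [A] = 0.396 mol/L

[A] = 0.396 mol/L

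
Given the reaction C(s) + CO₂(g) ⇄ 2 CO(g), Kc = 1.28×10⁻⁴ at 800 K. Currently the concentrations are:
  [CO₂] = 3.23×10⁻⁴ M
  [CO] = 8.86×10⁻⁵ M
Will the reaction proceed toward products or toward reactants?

(C is a pure solid — omitted from Qc.)
Qc = [CO]² / [CO₂] = (8.86×10⁻⁵)² / (3.23×10⁻⁴) = 2.43×10⁻⁵
Qc = 2.43×10⁻⁵ < Kc = 1.28×10⁻⁴, so the forward reaction proceeds.

forward (toward products)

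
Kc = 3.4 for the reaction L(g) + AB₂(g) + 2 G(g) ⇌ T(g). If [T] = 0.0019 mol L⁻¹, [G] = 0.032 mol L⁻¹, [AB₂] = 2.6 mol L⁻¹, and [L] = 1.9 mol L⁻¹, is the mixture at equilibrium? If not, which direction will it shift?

no; Q < K, reaction proceeds forward

Qc = [T] / ([L]·[AB₂]·[G]²) = (0.0019) / ((1.9)·(2.6)·(0.032)²) = 0.38
Qc = 0.38 < Kc = 3.4: net forward reaction.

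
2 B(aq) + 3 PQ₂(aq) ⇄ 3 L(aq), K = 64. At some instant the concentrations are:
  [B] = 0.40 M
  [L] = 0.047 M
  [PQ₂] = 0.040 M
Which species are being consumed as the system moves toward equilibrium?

Q = [L]³ / ([B]²·[PQ₂]³) = (0.047)³ / ((0.40)²·(0.040)³) = 10
Q = 10 < K = 64: net forward reaction.

B, PQ₂ (reactants)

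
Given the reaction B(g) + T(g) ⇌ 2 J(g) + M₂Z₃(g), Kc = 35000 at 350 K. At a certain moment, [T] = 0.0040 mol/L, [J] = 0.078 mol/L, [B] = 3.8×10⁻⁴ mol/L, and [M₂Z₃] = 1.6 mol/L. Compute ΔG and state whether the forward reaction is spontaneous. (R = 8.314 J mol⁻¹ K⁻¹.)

ΔG = -4.94 kJ/mol; the forward reaction is spontaneous

Qc = [J]²·[M₂Z₃] / ([B]·[T]) = (0.078)²·(1.6) / ((3.8×10⁻⁴)·(0.0040)) = 6400
ΔG = RT ln(Qc/Kc) = (8.314 J mol⁻¹ K⁻¹)(350 K) × ln(6400/35000)
   = (2.910 kJ/mol)(-1.699) = -4.94 kJ/mol
ΔG < 0, so the forward reaction is spontaneous (proceeds forward).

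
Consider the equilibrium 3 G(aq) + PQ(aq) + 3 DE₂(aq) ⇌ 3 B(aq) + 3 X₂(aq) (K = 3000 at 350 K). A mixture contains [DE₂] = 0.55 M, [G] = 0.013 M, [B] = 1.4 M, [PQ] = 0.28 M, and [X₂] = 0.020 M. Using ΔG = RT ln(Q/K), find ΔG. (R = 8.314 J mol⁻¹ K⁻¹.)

Q = [B]³·[X₂]³ / ([G]³·[PQ]·[DE₂]³) = (1.4)³·(0.020)³ / ((0.013)³·(0.28)·(0.55)³) = 214
ΔG = RT ln(Q/K) = (8.314 J mol⁻¹ K⁻¹)(350 K) × ln(214/3000)
   = (2.910 kJ/mol)(-2.640) = -7.68 kJ/mol
ΔG < 0, so the forward reaction is spontaneous (proceeds forward).

ΔG = -7.68 kJ/mol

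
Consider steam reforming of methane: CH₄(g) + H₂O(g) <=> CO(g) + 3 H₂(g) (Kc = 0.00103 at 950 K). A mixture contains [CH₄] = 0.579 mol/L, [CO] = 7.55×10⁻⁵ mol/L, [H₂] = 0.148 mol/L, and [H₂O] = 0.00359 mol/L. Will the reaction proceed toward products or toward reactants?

Qc = [CO]·[H₂]³ / ([CH₄]·[H₂O]) = (7.55×10⁻⁵)·(0.148)³ / ((0.579)·(0.00359)) = 1.18×10⁻⁴
Qc = 1.18×10⁻⁴ < Kc = 0.00103, so the forward reaction proceeds.

in the forward direction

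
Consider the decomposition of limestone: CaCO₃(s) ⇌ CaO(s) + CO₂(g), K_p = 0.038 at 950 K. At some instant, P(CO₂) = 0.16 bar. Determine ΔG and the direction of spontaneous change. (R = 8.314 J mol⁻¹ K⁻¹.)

(CaCO₃, CaO are pure solids — omitted from Q_p.)
Q_p = P(CO₂) = 0.160
ΔG = RT ln(Q_p/K_p) = (8.314 J mol⁻¹ K⁻¹)(950 K) × ln(0.160/0.038)
   = (7.898 kJ/mol)(1.438) = 11.4 kJ/mol
ΔG > 0, so the forward reaction is non-spontaneous (proceeds in reverse).

ΔG = 11.4 kJ/mol; the forward reaction is non-spontaneous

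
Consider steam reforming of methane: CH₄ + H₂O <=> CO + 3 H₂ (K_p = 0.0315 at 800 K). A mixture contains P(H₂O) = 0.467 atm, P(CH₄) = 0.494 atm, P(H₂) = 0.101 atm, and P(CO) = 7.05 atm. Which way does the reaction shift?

neither direction; the system is at equilibrium

Q_p = P(CO)·P(H₂)³ / (P(CH₄)·P(H₂O)) = (7.05)·(0.101)³ / ((0.494)·(0.467)) = 0.0315
Q_p = 0.0315 = K_p, so the system is already at equilibrium.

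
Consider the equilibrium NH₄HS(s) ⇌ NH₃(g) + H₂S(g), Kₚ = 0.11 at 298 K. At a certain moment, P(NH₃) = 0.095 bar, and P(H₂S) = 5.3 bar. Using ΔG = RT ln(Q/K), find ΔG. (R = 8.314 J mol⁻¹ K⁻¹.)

(NH₄HS is a pure solid — omitted from Qₚ.)
Qₚ = P(NH₃)·P(H₂S) = (0.095)·(5.3) = 0.503
ΔG = RT ln(Qₚ/Kₚ) = (8.314 J mol⁻¹ K⁻¹)(298 K) × ln(0.503/0.11)
   = (2.478 kJ/mol)(1.520) = 3.77 kJ/mol
ΔG > 0, so the forward reaction is non-spontaneous (proceeds in reverse).

ΔG = 3.77 kJ/mol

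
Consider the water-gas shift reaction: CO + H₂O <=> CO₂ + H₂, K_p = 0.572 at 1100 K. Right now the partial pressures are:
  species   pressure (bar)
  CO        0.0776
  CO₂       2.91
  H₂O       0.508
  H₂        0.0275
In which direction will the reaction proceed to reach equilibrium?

Q_p = P(CO₂)·P(H₂) / (P(CO)·P(H₂O)) = (2.91)·(0.0275) / ((0.0776)·(0.508)) = 2.03
Q_p = 2.03 > K_p = 0.572, so the reverse reaction proceeds.

to the left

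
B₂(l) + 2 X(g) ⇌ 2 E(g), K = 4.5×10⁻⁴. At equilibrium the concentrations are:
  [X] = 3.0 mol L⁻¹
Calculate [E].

(B₂ is a pure liquid — omitted from K.)
At equilibrium, K = [E]² / [X]² = 4.5×10⁻⁴.
([E])² / (3.0)² = 4.5×10⁻⁴
[E]² = 0.00405 ⇒ [E] = 0.064 mol L⁻¹

[E] = 0.064 mol L⁻¹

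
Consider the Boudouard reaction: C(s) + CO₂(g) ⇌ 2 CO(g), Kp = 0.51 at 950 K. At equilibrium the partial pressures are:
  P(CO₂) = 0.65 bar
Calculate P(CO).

(C is a pure solid — omitted from Kp.)
At equilibrium, Kp = P(CO)² / P(CO₂) = 0.51.
(P(CO))² / (0.65) = 0.51
P(CO)² = 0.331 ⇒ P(CO) = 0.58 bar

P(CO) = 0.58 bar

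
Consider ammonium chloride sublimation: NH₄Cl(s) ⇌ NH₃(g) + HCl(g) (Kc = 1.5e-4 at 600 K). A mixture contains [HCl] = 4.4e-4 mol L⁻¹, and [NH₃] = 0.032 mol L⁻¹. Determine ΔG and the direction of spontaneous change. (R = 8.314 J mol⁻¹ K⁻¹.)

(NH₄Cl is a pure solid — omitted from Qc.)
Qc = [NH₃]·[HCl] = (0.032)·(4.4e-4) = 1.41e-5
ΔG = RT ln(Qc/Kc) = (8.314 J mol⁻¹ K⁻¹)(600 K) × ln(1.41e-5/1.5e-4)
   = (4.988 kJ/mol)(-2.364) = -11.8 kJ/mol
ΔG < 0, so the forward reaction is spontaneous (proceeds forward).

ΔG = -11.8 kJ/mol; the forward reaction is spontaneous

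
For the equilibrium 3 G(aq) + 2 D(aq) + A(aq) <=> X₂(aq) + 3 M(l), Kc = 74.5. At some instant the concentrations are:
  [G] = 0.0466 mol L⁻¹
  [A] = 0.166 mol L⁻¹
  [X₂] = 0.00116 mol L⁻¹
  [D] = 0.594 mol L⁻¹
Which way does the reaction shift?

(M is a pure liquid — omitted from Qc.)
Qc = [X₂] / ([G]³·[D]²·[A]) = (0.00116) / ((0.0466)³·(0.594)²·(0.166)) = 196
Qc = 196 > Kc = 74.5, so the reverse reaction proceeds.

reverse (toward reactants)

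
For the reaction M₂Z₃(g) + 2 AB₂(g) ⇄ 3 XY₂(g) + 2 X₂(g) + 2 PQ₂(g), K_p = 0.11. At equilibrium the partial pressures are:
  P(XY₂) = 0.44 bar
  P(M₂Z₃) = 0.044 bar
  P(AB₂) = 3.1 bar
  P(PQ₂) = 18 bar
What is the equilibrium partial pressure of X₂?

At equilibrium, K_p = P(XY₂)³·P(X₂)²·P(PQ₂)² / (P(M₂Z₃)·P(AB₂)²) = 0.11.
(0.44)³·(P(X₂))²·(18)² / ((0.044)·(3.1)²) = 0.11
P(X₂)² = 0.00169 ⇒ P(X₂) = 0.041 bar

P(X₂) = 0.041 bar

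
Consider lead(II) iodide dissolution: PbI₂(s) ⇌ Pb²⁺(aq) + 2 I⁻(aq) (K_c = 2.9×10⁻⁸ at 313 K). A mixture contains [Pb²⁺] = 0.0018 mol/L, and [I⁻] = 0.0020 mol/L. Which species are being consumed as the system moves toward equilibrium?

PbI₂ (reactants)

(PbI₂ is a pure solid — omitted from Q_c.)
Q_c = [Pb²⁺]·[I⁻]² = (0.0018)·(0.0020)² = 7.2×10⁻⁹
Q_c = 7.2×10⁻⁹ < K_c = 2.9×10⁻⁸: net forward reaction.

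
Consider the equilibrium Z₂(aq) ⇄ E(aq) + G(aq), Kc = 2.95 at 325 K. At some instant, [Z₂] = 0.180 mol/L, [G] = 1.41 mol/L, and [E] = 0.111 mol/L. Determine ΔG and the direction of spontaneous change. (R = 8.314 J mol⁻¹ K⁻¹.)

Qc = [E]·[G] / [Z₂] = (0.111)·(1.41) / (0.180) = 0.869
ΔG = RT ln(Qc/Kc) = (8.314 J mol⁻¹ K⁻¹)(325 K) × ln(0.869/2.95)
   = (2.702 kJ/mol)(-1.222) = -3.30 kJ/mol
ΔG < 0, so the forward reaction is spontaneous (proceeds forward).

ΔG = -3.30 kJ/mol; the forward reaction is spontaneous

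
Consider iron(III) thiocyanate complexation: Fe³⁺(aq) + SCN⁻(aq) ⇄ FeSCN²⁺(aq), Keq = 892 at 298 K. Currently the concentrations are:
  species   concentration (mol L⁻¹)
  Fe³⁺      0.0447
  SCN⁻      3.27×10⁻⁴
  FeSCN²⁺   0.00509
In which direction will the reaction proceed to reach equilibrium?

forward (toward products)

Q = [FeSCN²⁺] / ([Fe³⁺]·[SCN⁻]) = (0.00509) / ((0.0447)·(3.27×10⁻⁴)) = 348
Q = 348 < Keq = 892, so the forward reaction proceeds.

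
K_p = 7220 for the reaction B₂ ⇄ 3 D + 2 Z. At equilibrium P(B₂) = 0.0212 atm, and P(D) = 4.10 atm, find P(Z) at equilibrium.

P(Z) = 1.49 atm

At equilibrium, K_p = P(D)³·P(Z)² / P(B₂) = 7220.
(4.10)³·(P(Z))² / (0.0212) = 7220
P(Z)² = 2.22 ⇒ P(Z) = 1.49 atm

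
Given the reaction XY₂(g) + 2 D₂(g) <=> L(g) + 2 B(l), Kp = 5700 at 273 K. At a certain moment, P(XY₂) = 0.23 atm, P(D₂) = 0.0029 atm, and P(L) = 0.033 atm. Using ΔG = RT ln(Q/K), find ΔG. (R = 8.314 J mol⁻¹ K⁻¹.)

ΔG = 2.49 kJ/mol

(B is a pure liquid — omitted from Qp.)
Qp = P(L) / (P(XY₂)·P(D₂)²) = (0.033) / ((0.23)·(0.0029)²) = 17100
ΔG = RT ln(Qp/Kp) = (8.314 J mol⁻¹ K⁻¹)(273 K) × ln(17100/5700)
   = (2.270 kJ/mol)(1.099) = 2.49 kJ/mol
ΔG > 0, so the forward reaction is non-spontaneous (proceeds in reverse).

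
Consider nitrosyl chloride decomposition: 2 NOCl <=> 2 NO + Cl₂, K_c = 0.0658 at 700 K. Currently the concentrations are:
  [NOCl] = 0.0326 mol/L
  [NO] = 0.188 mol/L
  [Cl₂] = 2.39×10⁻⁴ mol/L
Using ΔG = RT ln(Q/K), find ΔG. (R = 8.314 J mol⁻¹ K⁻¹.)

ΔG = -12.3 kJ/mol

Q_c = [NO]²·[Cl₂] / [NOCl]² = (0.188)²·(2.39×10⁻⁴) / (0.0326)² = 0.00795
ΔG = RT ln(Q_c/K_c) = (8.314 J mol⁻¹ K⁻¹)(700 K) × ln(0.00795/0.0658)
   = (5.820 kJ/mol)(-2.113) = -12.3 kJ/mol
ΔG < 0, so the forward reaction is spontaneous (proceeds forward).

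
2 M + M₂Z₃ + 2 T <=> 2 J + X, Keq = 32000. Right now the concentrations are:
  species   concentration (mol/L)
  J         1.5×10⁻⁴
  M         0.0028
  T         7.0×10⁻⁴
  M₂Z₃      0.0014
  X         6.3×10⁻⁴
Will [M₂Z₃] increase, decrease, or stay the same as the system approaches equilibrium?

decrease

Q = [J]²·[X] / ([M]²·[M₂Z₃]·[T]²) = (1.5×10⁻⁴)²·(6.3×10⁻⁴) / ((0.0028)²·(0.0014)·(7.0×10⁻⁴)²) = 2600
Q = 2600 < Keq = 32000: net forward reaction.
M₂Z₃ is a reactant, so it decreases.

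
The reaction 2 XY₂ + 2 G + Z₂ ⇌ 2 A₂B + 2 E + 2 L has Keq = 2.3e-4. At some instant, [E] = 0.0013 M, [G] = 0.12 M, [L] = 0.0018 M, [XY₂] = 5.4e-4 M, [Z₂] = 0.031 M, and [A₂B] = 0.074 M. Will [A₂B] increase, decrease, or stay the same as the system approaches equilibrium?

stay the same

Q = [A₂B]²·[E]²·[L]² / ([XY₂]²·[G]²·[Z₂]) = (0.074)²·(0.0013)²·(0.0018)² / ((5.4e-4)²·(0.12)²·(0.031)) = 2.3e-4
Q = 2.3e-4 = Keq; the system is at equilibrium.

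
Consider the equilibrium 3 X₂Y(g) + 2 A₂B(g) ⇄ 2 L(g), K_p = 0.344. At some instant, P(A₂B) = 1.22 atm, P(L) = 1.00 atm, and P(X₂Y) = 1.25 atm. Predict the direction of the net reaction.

Q_p = P(L)² / (P(X₂Y)³·P(A₂B)²) = (1.00)² / ((1.25)³·(1.22)²) = 0.344
Q_p = 0.344 = K_p, so the system is already at equilibrium.

neither direction; the system is at equilibrium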